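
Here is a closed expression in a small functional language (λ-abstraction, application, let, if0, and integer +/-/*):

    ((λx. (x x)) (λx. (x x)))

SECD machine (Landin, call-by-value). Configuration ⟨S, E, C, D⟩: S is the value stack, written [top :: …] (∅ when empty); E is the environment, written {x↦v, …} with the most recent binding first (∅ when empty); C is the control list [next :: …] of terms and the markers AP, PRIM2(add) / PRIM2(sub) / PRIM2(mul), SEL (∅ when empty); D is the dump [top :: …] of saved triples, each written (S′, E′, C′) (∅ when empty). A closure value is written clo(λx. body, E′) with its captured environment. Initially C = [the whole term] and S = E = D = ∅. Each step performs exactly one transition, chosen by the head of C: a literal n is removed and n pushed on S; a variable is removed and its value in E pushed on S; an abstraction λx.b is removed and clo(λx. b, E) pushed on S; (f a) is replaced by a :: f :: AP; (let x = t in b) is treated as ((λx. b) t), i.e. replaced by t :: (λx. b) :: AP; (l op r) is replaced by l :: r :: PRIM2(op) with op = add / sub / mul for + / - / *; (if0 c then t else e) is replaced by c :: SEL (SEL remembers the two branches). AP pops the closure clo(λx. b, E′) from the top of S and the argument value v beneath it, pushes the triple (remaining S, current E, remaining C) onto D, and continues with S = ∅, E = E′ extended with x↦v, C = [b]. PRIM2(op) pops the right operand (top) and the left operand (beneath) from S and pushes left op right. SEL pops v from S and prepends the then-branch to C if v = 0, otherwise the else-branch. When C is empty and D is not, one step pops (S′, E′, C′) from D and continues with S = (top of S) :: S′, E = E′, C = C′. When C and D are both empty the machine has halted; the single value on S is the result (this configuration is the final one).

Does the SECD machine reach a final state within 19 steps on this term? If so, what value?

t=0: <S=∅, E=∅, C=[((λx. (x x)) (λx. (x x)))], D=∅>
t=1: <S=∅, E=∅, C=[(λx. (x x)) :: (λx. (x x)) :: AP], D=∅>
t=2: <S=[clo(λx. (x x), ∅)], E=∅, C=[(λx. (x x)) :: AP], D=∅>
t=3: <S=[clo(λx. (x x), ∅) :: clo(λx. (x x), ∅)], E=∅, C=[AP], D=∅>
t=4: <S=∅, E={x↦clo(λx. (x x), ∅)}, C=[(x x)], D=[(∅, ∅, ∅)]>
t=5: <S=∅, E={x↦clo(λx. (x x), ∅)}, C=[x :: x :: AP], D=[(∅, ∅, ∅)]>
t=6: <S=[clo(λx. (x x), ∅)], E={x↦clo(λx. (x x), ∅)}, C=[x :: AP], D=[(∅, ∅, ∅)]>
t=7: <S=[clo(λx. (x x), ∅) :: clo(λx. (x x), ∅)], E={x↦clo(λx. (x x), ∅)}, C=[AP], D=[(∅, ∅, ∅)]>
t=8: <S=∅, E={x↦clo(λx. (x x), ∅)}, C=[(x x)], D=[(∅, {x↦clo(λx. (x x), ∅)}, ∅) :: (∅, ∅, ∅)]>
t=9: <S=∅, E={x↦clo(λx. (x x), ∅)}, C=[x :: x :: AP], D=[(∅, {x↦clo(λx. (x x), ∅)}, ∅) :: (∅, ∅, ∅)]>
t=10: <S=[clo(λx. (x x), ∅)], E={x↦clo(λx. (x x), ∅)}, C=[x :: AP], D=[(∅, {x↦clo(λx. (x x), ∅)}, ∅) :: (∅, ∅, ∅)]>
t=11: <S=[clo(λx. (x x), ∅) :: clo(λx. (x x), ∅)], E={x↦clo(λx. (x x), ∅)}, C=[AP], D=[(∅, {x↦clo(λx. (x x), ∅)}, ∅) :: (∅, ∅, ∅)]>
t=12: <S=∅, E={x↦clo(λx. (x x), ∅)}, C=[(x x)], D=[(∅, {x↦clo(λx. (x x), ∅)}, ∅) :: (∅, {x↦clo(λx. (x x), ∅)}, ∅) :: (∅, ∅, ∅)]>
t=13: <S=∅, E={x↦clo(λx. (x x), ∅)}, C=[x :: x :: AP], D=[(∅, {x↦clo(λx. (x x), ∅)}, ∅) :: (∅, {x↦clo(λx. (x x), ∅)}, ∅) :: (∅, ∅, ∅)]>
t=14: <S=[clo(λx. (x x), ∅)], E={x↦clo(λx. (x x), ∅)}, C=[x :: AP], D=[(∅, {x↦clo(λx. (x x), ∅)}, ∅) :: (∅, {x↦clo(λx. (x x), ∅)}, ∅) :: (∅, ∅, ∅)]>
t=15: <S=[clo(λx. (x x), ∅) :: clo(λx. (x x), ∅)], E={x↦clo(λx. (x x), ∅)}, C=[AP], D=[(∅, {x↦clo(λx. (x x), ∅)}, ∅) :: (∅, {x↦clo(λx. (x x), ∅)}, ∅) :: (∅, ∅, ∅)]>
t=16: <S=∅, E={x↦clo(λx. (x x), ∅)}, C=[(x x)], D=[(∅, {x↦clo(λx. (x x), ∅)}, ∅) :: (∅, {x↦clo(λx. (x x), ∅)}, ∅) :: (∅, {x↦clo(λx. (x x), ∅)}, ∅) :: (∅, ∅, ∅)]>
t=17: <S=∅, E={x↦clo(λx. (x x), ∅)}, C=[x :: x :: AP], D=[(∅, {x↦clo(λx. (x x), ∅)}, ∅) :: (∅, {x↦clo(λx. (x x), ∅)}, ∅) :: (∅, {x↦clo(λx. (x x), ∅)}, ∅) :: (∅, ∅, ∅)]>
t=18: <S=[clo(λx. (x x), ∅)], E={x↦clo(λx. (x x), ∅)}, C=[x :: AP], D=[(∅, {x↦clo(λx. (x x), ∅)}, ∅) :: (∅, {x↦clo(λx. (x x), ∅)}, ∅) :: (∅, {x↦clo(λx. (x x), ∅)}, ∅) :: (∅, ∅, ∅)]>
t=19: <S=[clo(λx. (x x), ∅) :: clo(λx. (x x), ∅)], E={x↦clo(λx. (x x), ∅)}, C=[AP], D=[(∅, {x↦clo(λx. (x x), ∅)}, ∅) :: (∅, {x↦clo(λx. (x x), ∅)}, ∅) :: (∅, {x↦clo(λx. (x x), ∅)}, ∅) :: (∅, ∅, ∅)]>
→ 19 transitions taken and the configuration is still not final: no result within 19 steps

Answer: DIVERGES (no final state within 19 steps)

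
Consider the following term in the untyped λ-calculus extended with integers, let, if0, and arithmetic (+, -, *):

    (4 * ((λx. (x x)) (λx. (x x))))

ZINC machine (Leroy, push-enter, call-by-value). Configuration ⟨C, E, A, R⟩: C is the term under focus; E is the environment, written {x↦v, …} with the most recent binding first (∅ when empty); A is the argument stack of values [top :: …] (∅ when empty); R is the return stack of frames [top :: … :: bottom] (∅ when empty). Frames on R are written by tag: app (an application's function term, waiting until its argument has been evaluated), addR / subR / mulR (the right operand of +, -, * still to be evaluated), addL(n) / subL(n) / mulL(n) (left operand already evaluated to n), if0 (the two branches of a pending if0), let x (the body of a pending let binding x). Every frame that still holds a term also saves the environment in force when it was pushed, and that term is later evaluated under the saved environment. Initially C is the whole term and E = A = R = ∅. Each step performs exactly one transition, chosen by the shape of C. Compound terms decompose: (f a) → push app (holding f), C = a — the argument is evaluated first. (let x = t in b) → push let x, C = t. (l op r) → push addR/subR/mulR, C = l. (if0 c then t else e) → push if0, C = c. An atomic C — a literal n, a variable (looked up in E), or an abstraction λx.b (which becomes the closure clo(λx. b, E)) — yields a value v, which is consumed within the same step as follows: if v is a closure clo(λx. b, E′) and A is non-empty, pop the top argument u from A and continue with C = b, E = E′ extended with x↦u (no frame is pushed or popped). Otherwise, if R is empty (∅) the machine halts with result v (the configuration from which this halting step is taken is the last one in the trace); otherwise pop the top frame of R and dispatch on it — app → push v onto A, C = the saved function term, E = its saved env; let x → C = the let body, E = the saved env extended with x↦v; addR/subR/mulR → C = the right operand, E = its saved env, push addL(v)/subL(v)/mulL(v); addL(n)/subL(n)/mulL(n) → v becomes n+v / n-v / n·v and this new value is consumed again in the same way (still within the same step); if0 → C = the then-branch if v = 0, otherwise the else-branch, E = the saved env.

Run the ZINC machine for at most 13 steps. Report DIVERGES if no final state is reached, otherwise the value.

[0] [C=(4 * ((λx. (x x)) (λx. (x x)))) | E=∅ | A=∅ | R=∅]
[1] [C=4 | E=∅ | A=∅ | R=[mulR]]
[2] [C=((λx. (x x)) (λx. (x x))) | E=∅ | A=∅ | R=[mulL(4)]]
[3] [C=(λx. (x x)) | E=∅ | A=∅ | R=[app :: mulL(4)]]
[4] [C=(λx. (x x)) | E=∅ | A=[clo(λx. (x x), ∅)] | R=[mulL(4)]]
[5] [C=(x x) | E={x↦clo(λx. (x x), ∅)} | A=∅ | R=[mulL(4)]]
[6] [C=x | E={x↦clo(λx. (x x), ∅)} | A=∅ | R=[app :: mulL(4)]]
[7] [C=x | E={x↦clo(λx. (x x), ∅)} | A=[clo(λx. (x x), ∅)] | R=[mulL(4)]]
… configuration repeats with period 3 (steps 5–7 recur indefinitely) …

Answer: DIVERGES (no final state within 13 steps)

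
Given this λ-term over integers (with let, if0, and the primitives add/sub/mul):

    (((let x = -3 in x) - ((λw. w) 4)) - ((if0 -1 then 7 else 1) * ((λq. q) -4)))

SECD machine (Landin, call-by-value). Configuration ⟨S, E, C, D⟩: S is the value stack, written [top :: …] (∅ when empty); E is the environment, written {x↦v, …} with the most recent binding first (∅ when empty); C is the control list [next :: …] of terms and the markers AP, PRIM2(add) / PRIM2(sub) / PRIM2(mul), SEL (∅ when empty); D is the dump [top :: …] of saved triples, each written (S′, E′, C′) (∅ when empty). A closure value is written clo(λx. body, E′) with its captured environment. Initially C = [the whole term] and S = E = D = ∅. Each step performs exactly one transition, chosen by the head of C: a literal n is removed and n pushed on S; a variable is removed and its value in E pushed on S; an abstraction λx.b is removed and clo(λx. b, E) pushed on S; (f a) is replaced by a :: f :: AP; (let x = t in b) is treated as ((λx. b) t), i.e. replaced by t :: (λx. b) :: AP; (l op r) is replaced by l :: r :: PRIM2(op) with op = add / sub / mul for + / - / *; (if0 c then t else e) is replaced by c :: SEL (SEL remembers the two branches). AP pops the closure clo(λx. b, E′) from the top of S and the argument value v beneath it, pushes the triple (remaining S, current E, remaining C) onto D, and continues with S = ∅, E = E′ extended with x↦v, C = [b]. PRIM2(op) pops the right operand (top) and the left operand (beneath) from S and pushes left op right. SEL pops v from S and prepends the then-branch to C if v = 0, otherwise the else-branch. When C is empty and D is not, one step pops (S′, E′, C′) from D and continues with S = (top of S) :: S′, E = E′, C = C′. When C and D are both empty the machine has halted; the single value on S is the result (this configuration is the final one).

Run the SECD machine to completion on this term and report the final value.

t=0: ⟨S=∅; E=∅; C=[(((let x = -3 in x) - ((λw. w) 4)) - ((if0 -1 then 7 else 1) * ((λq. q) -4)))]; D=∅⟩
t=1: ⟨S=∅; E=∅; C=[((let x = -3 in x) - ((λw. w) 4)) :: ((if0 -1 then 7 else 1) * ((λq. q) -4)) :: PRIM2(sub)]; D=∅⟩
t=2: ⟨S=∅; E=∅; C=[(let x = -3 in x) :: ((λw. w) 4) :: PRIM2(sub) :: ((if0 -1 then 7 else 1) * ((λq. q) -4)) :: PRIM2(sub)]; D=∅⟩
t=3: ⟨S=∅; E=∅; C=[-3 :: (λx. x) :: AP :: ((λw. w) 4) :: PRIM2(sub) :: ((if0 -1 then 7 else 1) * ((λq. q) -4)) :: PRIM2(sub)]; D=∅⟩
t=4: ⟨S=[-3]; E=∅; C=[(λx. x) :: AP :: ((λw. w) 4) :: PRIM2(sub) :: ((if0 -1 then 7 else 1) * ((λq. q) -4)) :: PRIM2(sub)]; D=∅⟩
t=5: ⟨S=[clo(λx. x, ∅) :: -3]; E=∅; C=[AP :: ((λw. w) 4) :: PRIM2(sub) :: ((if0 -1 then 7 else 1) * ((λq. q) -4)) :: PRIM2(sub)]; D=∅⟩
t=6: ⟨S=∅; E={x↦-3}; C=[x]; D=[(∅, ∅, [((λw. w) 4) :: PRIM2(sub) :: ((if0 -1 then 7 else 1) * ((λq. q) -4)) :: PRIM2(sub)])]⟩
t=7: ⟨S=[-3]; E={x↦-3}; C=∅; D=[(∅, ∅, [((λw. w) 4) :: PRIM2(sub) :: ((if0 -1 then 7 else 1) * ((λq. q) -4)) :: PRIM2(sub)])]⟩
t=8: ⟨S=[-3]; E=∅; C=[((λw. w) 4) :: PRIM2(sub) :: ((if0 -1 then 7 else 1) * ((λq. q) -4)) :: PRIM2(sub)]; D=∅⟩
t=9: ⟨S=[-3]; E=∅; C=[4 :: (λw. w) :: AP :: PRIM2(sub) :: ((if0 -1 then 7 else 1) * ((λq. q) -4)) :: PRIM2(sub)]; D=∅⟩
t=10: ⟨S=[4 :: -3]; E=∅; C=[(λw. w) :: AP :: PRIM2(sub) :: ((if0 -1 then 7 else 1) * ((λq. q) -4)) :: PRIM2(sub)]; D=∅⟩
t=11: ⟨S=[clo(λw. w, ∅) :: 4 :: -3]; E=∅; C=[AP :: PRIM2(sub) :: ((if0 -1 then 7 else 1) * ((λq. q) -4)) :: PRIM2(sub)]; D=∅⟩
t=12: ⟨S=∅; E={w↦4}; C=[w]; D=[([-3], ∅, [PRIM2(sub) :: ((if0 -1 then 7 else 1) * ((λq. q) -4)) :: PRIM2(sub)])]⟩
t=13: ⟨S=[4]; E={w↦4}; C=∅; D=[([-3], ∅, [PRIM2(sub) :: ((if0 -1 then 7 else 1) * ((λq. q) -4)) :: PRIM2(sub)])]⟩
t=14: ⟨S=[4 :: -3]; E=∅; C=[PRIM2(sub) :: ((if0 -1 then 7 else 1) * ((λq. q) -4)) :: PRIM2(sub)]; D=∅⟩
t=15: ⟨S=[-7]; E=∅; C=[((if0 -1 then 7 else 1) * ((λq. q) -4)) :: PRIM2(sub)]; D=∅⟩
t=16: ⟨S=[-7]; E=∅; C=[(if0 -1 then 7 else 1) :: ((λq. q) -4) :: PRIM2(mul) :: PRIM2(sub)]; D=∅⟩
t=17: ⟨S=[-7]; E=∅; C=[-1 :: SEL :: ((λq. q) -4) :: PRIM2(mul) :: PRIM2(sub)]; D=∅⟩
t=18: ⟨S=[-1 :: -7]; E=∅; C=[SEL :: ((λq. q) -4) :: PRIM2(mul) :: PRIM2(sub)]; D=∅⟩
t=19: ⟨S=[-7]; E=∅; C=[1 :: ((λq. q) -4) :: PRIM2(mul) :: PRIM2(sub)]; D=∅⟩
t=20: ⟨S=[1 :: -7]; E=∅; C=[((λq. q) -4) :: PRIM2(mul) :: PRIM2(sub)]; D=∅⟩
t=21: ⟨S=[1 :: -7]; E=∅; C=[-4 :: (λq. q) :: AP :: PRIM2(mul) :: PRIM2(sub)]; D=∅⟩
t=22: ⟨S=[-4 :: 1 :: -7]; E=∅; C=[(λq. q) :: AP :: PRIM2(mul) :: PRIM2(sub)]; D=∅⟩
t=23: ⟨S=[clo(λq. q, ∅) :: -4 :: 1 :: -7]; E=∅; C=[AP :: PRIM2(mul) :: PRIM2(sub)]; D=∅⟩
t=24: ⟨S=∅; E={q↦-4}; C=[q]; D=[([1 :: -7], ∅, [PRIM2(mul) :: PRIM2(sub)])]⟩
t=25: ⟨S=[-4]; E={q↦-4}; C=∅; D=[([1 :: -7], ∅, [PRIM2(mul) :: PRIM2(sub)])]⟩
t=26: ⟨S=[-4 :: 1 :: -7]; E=∅; C=[PRIM2(mul) :: PRIM2(sub)]; D=∅⟩
t=27: ⟨S=[-4 :: -7]; E=∅; C=[PRIM2(sub)]; D=∅⟩
t=28: ⟨S=[-3]; E=∅; C=∅; D=∅⟩
→ final value -3

Answer: -3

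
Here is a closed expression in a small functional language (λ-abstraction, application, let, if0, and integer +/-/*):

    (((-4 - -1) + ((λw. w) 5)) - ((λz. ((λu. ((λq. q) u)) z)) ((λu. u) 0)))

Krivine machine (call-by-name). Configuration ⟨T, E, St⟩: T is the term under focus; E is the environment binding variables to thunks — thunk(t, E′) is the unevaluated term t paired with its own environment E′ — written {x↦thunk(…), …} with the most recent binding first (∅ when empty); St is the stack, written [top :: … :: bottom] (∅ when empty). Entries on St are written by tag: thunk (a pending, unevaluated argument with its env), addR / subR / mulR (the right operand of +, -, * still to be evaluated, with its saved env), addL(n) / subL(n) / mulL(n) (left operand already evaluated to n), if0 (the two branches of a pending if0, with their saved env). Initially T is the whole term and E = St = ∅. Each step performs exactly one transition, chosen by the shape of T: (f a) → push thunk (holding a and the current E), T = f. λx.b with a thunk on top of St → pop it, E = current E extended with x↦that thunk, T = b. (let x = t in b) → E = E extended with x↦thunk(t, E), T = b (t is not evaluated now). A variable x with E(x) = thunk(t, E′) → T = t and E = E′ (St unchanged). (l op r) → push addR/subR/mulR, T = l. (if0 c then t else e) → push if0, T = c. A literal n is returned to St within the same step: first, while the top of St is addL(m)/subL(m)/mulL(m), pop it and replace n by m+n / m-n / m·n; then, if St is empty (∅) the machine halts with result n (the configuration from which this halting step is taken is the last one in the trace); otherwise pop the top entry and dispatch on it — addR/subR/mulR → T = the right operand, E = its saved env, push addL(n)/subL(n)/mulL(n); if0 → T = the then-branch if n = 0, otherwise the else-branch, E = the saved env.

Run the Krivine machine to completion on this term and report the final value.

t=0: ⟨T=(((-4 - -1) + ((λw. w) 5)) - ((λz. ((λu. ((λq. q) u)) z)) ((λu. u) 0))); E=∅; St=∅⟩
t=1: ⟨T=((-4 - -1) + ((λw. w) 5)); E=∅; St=[subR]⟩
t=2: ⟨T=(-4 - -1); E=∅; St=[addR :: subR]⟩
t=3: ⟨T=-4; E=∅; St=[subR :: addR :: subR]⟩
t=4: ⟨T=-1; E=∅; St=[subL(-4) :: addR :: subR]⟩
t=5: ⟨T=((λw. w) 5); E=∅; St=[addL(-3) :: subR]⟩
t=6: ⟨T=(λw. w); E=∅; St=[thunk :: addL(-3) :: subR]⟩
t=7: ⟨T=w; E={w↦thunk(5, ∅)}; St=[addL(-3) :: subR]⟩
t=8: ⟨T=5; E=∅; St=[addL(-3) :: subR]⟩
t=9: ⟨T=((λz. ((λu. ((λq. q) u)) z)) ((λu. u) 0)); E=∅; St=[subL(2)]⟩
t=10: ⟨T=(λz. ((λu. ((λq. q) u)) z)); E=∅; St=[thunk :: subL(2)]⟩
t=11: ⟨T=((λu. ((λq. q) u)) z); E={z↦thunk(((λu. u) 0), ∅)}; St=[subL(2)]⟩
t=12: ⟨T=(λu. ((λq. q) u)); E={z↦thunk(((λu. u) 0), ∅)}; St=[thunk :: subL(2)]⟩
t=13: ⟨T=((λq. q) u); E={u↦thunk(z, {z↦thunk(((λu. u) 0), ∅)}), z↦thunk(((λu. u) 0), ∅)}; St=[subL(2)]⟩
t=14: ⟨T=(λq. q); E={u↦thunk(z, {z↦thunk(((λu. u) 0), ∅)}), z↦thunk(((λu. u) 0), ∅)}; St=[thunk :: subL(2)]⟩
t=15: ⟨T=q; E={q↦thunk(u, {u↦thunk(z, {z↦thunk(((λu. u) 0), ∅)}), z↦thunk(((λu. u) 0), ∅)}), u↦thunk(z, {z↦thunk(((λu. u) 0), ∅)}), z↦thunk(((λu. u) 0), ∅)}; St=[subL(2)]⟩
t=16: ⟨T=u; E={u↦thunk(z, {z↦thunk(((λu. u) 0), ∅)}), z↦thunk(((λu. u) 0), ∅)}; St=[subL(2)]⟩
t=17: ⟨T=z; E={z↦thunk(((λu. u) 0), ∅)}; St=[subL(2)]⟩
t=18: ⟨T=((λu. u) 0); E=∅; St=[subL(2)]⟩
t=19: ⟨T=(λu. u); E=∅; St=[thunk :: subL(2)]⟩
t=20: ⟨T=u; E={u↦thunk(0, ∅)}; St=[subL(2)]⟩
t=21: ⟨T=0; E=∅; St=[subL(2)]⟩
→ final value 2

Answer: 2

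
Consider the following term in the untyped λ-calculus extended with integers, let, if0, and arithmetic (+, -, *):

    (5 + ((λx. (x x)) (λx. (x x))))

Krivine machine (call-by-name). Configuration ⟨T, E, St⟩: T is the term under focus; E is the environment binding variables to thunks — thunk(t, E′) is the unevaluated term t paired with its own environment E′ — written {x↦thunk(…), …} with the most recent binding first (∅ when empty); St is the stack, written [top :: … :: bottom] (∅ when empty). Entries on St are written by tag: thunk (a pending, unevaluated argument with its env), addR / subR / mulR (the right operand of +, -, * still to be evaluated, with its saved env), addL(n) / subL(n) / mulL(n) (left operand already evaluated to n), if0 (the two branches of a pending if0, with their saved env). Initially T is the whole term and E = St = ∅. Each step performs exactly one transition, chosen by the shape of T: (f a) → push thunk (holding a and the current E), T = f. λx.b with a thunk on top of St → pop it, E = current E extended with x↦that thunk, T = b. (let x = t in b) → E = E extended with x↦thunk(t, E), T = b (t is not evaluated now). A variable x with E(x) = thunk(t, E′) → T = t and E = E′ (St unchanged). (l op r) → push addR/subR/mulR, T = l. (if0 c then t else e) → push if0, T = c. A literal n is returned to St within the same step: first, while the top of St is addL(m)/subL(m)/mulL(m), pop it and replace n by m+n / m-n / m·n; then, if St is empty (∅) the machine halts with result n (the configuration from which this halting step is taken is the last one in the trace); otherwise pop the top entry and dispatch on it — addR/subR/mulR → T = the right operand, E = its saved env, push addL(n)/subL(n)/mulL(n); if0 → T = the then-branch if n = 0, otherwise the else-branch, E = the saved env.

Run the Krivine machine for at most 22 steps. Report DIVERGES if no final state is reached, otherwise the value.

Answer: DIVERGES (no final state within 22 steps)

Derivation:
t=0: [T=(5 + ((λx. (x x)) (λx. (x x)))) | E=∅ | St=∅]
t=1: [T=5 | E=∅ | St=[addR]]
t=2: [T=((λx. (x x)) (λx. (x x))) | E=∅ | St=[addL(5)]]
t=3: [T=(λx. (x x)) | E=∅ | St=[thunk :: addL(5)]]
t=4: [T=(x x) | E={x↦thunk((λx. (x x)), ∅)} | St=[addL(5)]]
t=5: [T=x | E={x↦thunk((λx. (x x)), ∅)} | St=[thunk :: addL(5)]]
t=6: [T=(λx. (x x)) | E=∅ | St=[thunk :: addL(5)]]
t=7: [T=(x x) | E={x↦thunk(x, {x↦thunk((λx. (x x)), ∅)})} | St=[addL(5)]]
t=8: [T=x | E={x↦thunk(x, {x↦thunk((λx. (x x)), ∅)})} | St=[thunk :: addL(5)]]
t=9: [T=x | E={x↦thunk((λx. (x x)), ∅)} | St=[thunk :: addL(5)]]
t=10: [T=(λx. (x x)) | E=∅ | St=[thunk :: addL(5)]]
t=11: [T=(x x) | E={x↦thunk(x, {x↦thunk(x, {x↦thunk((λx. (x x)), ∅)})})} | St=[addL(5)]]
t=12: [T=x | E={x↦thunk(x, {x↦thunk(x, {x↦thunk((λx. (x x)), ∅)})})} | St=[thunk :: addL(5)]]
t=13: [T=x | E={x↦thunk(x, {x↦thunk((λx. (x x)), ∅)})} | St=[thunk :: addL(5)]]
t=14: [T=x | E={x↦thunk((λx. (x x)), ∅)} | St=[thunk :: addL(5)]]
t=15: [T=(λx. (x x)) | E=∅ | St=[thunk :: addL(5)]]
t=16: [T=(x x) | E={x↦thunk(x, {x↦thunk(x, {x↦thunk(x, {x↦thunk((λx. (x x)), ∅)})})})} | St=[addL(5)]]
t=17: [T=x | E={x↦thunk(x, {x↦thunk(x, {x↦thunk(x, {x↦thunk((λx. (x x)), ∅)})})})} | St=[thunk :: addL(5)]]
t=18: [T=x | E={x↦thunk(x, {x↦thunk(x, {x↦thunk((λx. (x x)), ∅)})})} | St=[thunk :: addL(5)]]
t=19: [T=x | E={x↦thunk(x, {x↦thunk((λx. (x x)), ∅)})} | St=[thunk :: addL(5)]]
t=20: [T=x | E={x↦thunk((λx. (x x)), ∅)} | St=[thunk :: addL(5)]]
t=21: [T=(λx. (x x)) | E=∅ | St=[thunk :: addL(5)]]
t=22: [T=(x x) | E={x↦thunk(x, {x↦thunk(x, {x↦thunk(x, {x↦thunk(x, {x↦thunk((λx. (x x)), ∅)})})})})} | St=[addL(5)]]
→ 22 transitions taken and the configuration is still not final: no result within 22 steps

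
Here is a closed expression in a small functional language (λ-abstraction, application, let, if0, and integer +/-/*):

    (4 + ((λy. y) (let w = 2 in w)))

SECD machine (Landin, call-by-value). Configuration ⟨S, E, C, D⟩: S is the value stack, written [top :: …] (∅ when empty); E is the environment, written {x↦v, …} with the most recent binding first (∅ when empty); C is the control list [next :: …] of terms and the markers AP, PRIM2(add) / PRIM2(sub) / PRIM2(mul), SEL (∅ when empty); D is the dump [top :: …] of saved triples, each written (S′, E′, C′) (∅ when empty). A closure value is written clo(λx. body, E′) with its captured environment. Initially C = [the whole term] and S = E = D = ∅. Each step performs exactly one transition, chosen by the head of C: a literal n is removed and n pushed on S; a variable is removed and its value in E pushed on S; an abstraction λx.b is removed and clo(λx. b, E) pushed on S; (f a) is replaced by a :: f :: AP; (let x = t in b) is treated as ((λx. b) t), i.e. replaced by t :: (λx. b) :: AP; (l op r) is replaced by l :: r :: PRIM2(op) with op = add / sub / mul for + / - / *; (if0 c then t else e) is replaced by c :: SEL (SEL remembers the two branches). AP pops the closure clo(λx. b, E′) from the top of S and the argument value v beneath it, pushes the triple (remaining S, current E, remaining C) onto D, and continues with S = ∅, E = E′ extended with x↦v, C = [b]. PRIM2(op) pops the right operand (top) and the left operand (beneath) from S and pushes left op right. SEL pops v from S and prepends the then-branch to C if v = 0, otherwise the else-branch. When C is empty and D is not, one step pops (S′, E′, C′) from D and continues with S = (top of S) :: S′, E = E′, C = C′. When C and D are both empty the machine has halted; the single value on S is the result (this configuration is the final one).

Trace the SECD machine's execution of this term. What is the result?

t=0: ⟨S=∅; E=∅; C=[(4 + ((λy. y) (let w = 2 in w)))]; D=∅⟩
t=1: ⟨S=∅; E=∅; C=[4 :: ((λy. y) (let w = 2 in w)) :: PRIM2(add)]; D=∅⟩
t=2: ⟨S=[4]; E=∅; C=[((λy. y) (let w = 2 in w)) :: PRIM2(add)]; D=∅⟩
t=3: ⟨S=[4]; E=∅; C=[(let w = 2 in w) :: (λy. y) :: AP :: PRIM2(add)]; D=∅⟩
t=4: ⟨S=[4]; E=∅; C=[2 :: (λw. w) :: AP :: (λy. y) :: AP :: PRIM2(add)]; D=∅⟩
t=5: ⟨S=[2 :: 4]; E=∅; C=[(λw. w) :: AP :: (λy. y) :: AP :: PRIM2(add)]; D=∅⟩
t=6: ⟨S=[clo(λw. w, ∅) :: 2 :: 4]; E=∅; C=[AP :: (λy. y) :: AP :: PRIM2(add)]; D=∅⟩
t=7: ⟨S=∅; E={w↦2}; C=[w]; D=[([4], ∅, [(λy. y) :: AP :: PRIM2(add)])]⟩
t=8: ⟨S=[2]; E={w↦2}; C=∅; D=[([4], ∅, [(λy. y) :: AP :: PRIM2(add)])]⟩
t=9: ⟨S=[2 :: 4]; E=∅; C=[(λy. y) :: AP :: PRIM2(add)]; D=∅⟩
t=10: ⟨S=[clo(λy. y, ∅) :: 2 :: 4]; E=∅; C=[AP :: PRIM2(add)]; D=∅⟩
t=11: ⟨S=∅; E={y↦2}; C=[y]; D=[([4], ∅, [PRIM2(add)])]⟩
t=12: ⟨S=[2]; E={y↦2}; C=∅; D=[([4], ∅, [PRIM2(add)])]⟩
t=13: ⟨S=[2 :: 4]; E=∅; C=[PRIM2(add)]; D=∅⟩
t=14: ⟨S=[6]; E=∅; C=∅; D=∅⟩
→ final value 6

Answer: 6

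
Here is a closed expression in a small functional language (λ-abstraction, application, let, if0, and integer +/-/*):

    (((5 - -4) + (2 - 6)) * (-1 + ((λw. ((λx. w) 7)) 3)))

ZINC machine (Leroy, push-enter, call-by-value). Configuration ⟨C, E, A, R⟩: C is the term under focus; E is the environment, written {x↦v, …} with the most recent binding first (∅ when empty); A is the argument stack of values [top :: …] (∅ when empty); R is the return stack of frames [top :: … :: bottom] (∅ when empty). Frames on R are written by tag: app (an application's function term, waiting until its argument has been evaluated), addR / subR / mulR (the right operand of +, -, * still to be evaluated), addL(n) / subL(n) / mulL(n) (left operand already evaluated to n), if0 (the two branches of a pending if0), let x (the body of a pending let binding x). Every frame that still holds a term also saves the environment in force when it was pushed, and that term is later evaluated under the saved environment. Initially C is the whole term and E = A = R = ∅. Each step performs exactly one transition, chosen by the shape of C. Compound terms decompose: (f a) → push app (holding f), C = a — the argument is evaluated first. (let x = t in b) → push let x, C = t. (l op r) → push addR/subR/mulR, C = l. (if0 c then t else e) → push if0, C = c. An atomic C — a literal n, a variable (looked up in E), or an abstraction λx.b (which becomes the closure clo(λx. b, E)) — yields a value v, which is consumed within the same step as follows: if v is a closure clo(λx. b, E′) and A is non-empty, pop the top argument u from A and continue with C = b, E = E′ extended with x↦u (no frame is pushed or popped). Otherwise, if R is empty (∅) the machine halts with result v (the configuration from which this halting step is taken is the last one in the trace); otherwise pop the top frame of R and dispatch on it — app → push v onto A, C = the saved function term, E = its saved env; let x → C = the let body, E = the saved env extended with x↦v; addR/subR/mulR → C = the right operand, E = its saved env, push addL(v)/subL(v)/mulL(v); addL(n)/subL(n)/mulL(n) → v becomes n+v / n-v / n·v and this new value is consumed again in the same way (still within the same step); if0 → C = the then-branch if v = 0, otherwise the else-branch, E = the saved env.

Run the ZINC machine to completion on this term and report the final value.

Answer: 10

Execution trace:
t=0: ⟨C=(((5 - -4) + (2 - 6)) * (-1 + ((λw. ((λx. w) 7)) 3))); E=∅; A=∅; R=∅⟩
t=1: ⟨C=((5 - -4) + (2 - 6)); E=∅; A=∅; R=[mulR]⟩
t=2: ⟨C=(5 - -4); E=∅; A=∅; R=[addR :: mulR]⟩
t=3: ⟨C=5; E=∅; A=∅; R=[subR :: addR :: mulR]⟩
t=4: ⟨C=-4; E=∅; A=∅; R=[subL(5) :: addR :: mulR]⟩
t=5: ⟨C=(2 - 6); E=∅; A=∅; R=[addL(9) :: mulR]⟩
t=6: ⟨C=2; E=∅; A=∅; R=[subR :: addL(9) :: mulR]⟩
t=7: ⟨C=6; E=∅; A=∅; R=[subL(2) :: addL(9) :: mulR]⟩
t=8: ⟨C=(-1 + ((λw. ((λx. w) 7)) 3)); E=∅; A=∅; R=[mulL(5)]⟩
t=9: ⟨C=-1; E=∅; A=∅; R=[addR :: mulL(5)]⟩
t=10: ⟨C=((λw. ((λx. w) 7)) 3); E=∅; A=∅; R=[addL(-1) :: mulL(5)]⟩
t=11: ⟨C=3; E=∅; A=∅; R=[app :: addL(-1) :: mulL(5)]⟩
t=12: ⟨C=(λw. ((λx. w) 7)); E=∅; A=[3]; R=[addL(-1) :: mulL(5)]⟩
t=13: ⟨C=((λx. w) 7); E={w↦3}; A=∅; R=[addL(-1) :: mulL(5)]⟩
t=14: ⟨C=7; E={w↦3}; A=∅; R=[app :: addL(-1) :: mulL(5)]⟩
t=15: ⟨C=(λx. w); E={w↦3}; A=[7]; R=[addL(-1) :: mulL(5)]⟩
t=16: ⟨C=w; E={x↦7, w↦3}; A=∅; R=[addL(-1) :: mulL(5)]⟩
→ final value 10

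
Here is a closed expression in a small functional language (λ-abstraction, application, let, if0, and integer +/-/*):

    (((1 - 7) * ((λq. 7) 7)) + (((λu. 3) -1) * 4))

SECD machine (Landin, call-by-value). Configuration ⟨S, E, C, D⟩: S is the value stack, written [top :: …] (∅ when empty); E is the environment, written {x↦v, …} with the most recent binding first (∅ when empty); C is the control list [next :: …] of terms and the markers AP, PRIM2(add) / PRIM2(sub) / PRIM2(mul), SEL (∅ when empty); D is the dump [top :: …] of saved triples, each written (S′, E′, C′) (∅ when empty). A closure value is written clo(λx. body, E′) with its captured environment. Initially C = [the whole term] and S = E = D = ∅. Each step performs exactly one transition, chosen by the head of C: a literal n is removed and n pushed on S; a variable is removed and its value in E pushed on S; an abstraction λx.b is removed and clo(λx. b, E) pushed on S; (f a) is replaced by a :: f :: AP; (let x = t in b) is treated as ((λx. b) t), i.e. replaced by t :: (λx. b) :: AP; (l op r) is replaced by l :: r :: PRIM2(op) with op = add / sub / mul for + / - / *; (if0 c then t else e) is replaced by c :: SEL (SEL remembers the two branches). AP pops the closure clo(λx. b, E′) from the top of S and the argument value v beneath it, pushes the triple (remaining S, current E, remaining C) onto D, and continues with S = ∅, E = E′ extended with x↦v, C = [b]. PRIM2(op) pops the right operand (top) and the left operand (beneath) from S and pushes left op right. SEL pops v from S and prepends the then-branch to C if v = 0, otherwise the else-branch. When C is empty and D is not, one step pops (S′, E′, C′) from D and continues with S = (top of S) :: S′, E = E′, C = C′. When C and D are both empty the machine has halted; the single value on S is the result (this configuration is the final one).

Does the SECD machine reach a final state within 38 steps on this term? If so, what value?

Answer: -30

Execution trace:
t=0: <S=∅, E=∅, C=[(((1 - 7) * ((λq. 7) 7)) + (((λu. 3) -1) * 4))], D=∅>
t=1: <S=∅, E=∅, C=[((1 - 7) * ((λq. 7) 7)) :: (((λu. 3) -1) * 4) :: PRIM2(add)], D=∅>
t=2: <S=∅, E=∅, C=[(1 - 7) :: ((λq. 7) 7) :: PRIM2(mul) :: (((λu. 3) -1) * 4) :: PRIM2(add)], D=∅>
t=3: <S=∅, E=∅, C=[1 :: 7 :: PRIM2(sub) :: ((λq. 7) 7) :: PRIM2(mul) :: (((λu. 3) -1) * 4) :: PRIM2(add)], D=∅>
t=4: <S=[1], E=∅, C=[7 :: PRIM2(sub) :: ((λq. 7) 7) :: PRIM2(mul) :: (((λu. 3) -1) * 4) :: PRIM2(add)], D=∅>
t=5: <S=[7 :: 1], E=∅, C=[PRIM2(sub) :: ((λq. 7) 7) :: PRIM2(mul) :: (((λu. 3) -1) * 4) :: PRIM2(add)], D=∅>
t=6: <S=[-6], E=∅, C=[((λq. 7) 7) :: PRIM2(mul) :: (((λu. 3) -1) * 4) :: PRIM2(add)], D=∅>
t=7: <S=[-6], E=∅, C=[7 :: (λq. 7) :: AP :: PRIM2(mul) :: (((λu. 3) -1) * 4) :: PRIM2(add)], D=∅>
t=8: <S=[7 :: -6], E=∅, C=[(λq. 7) :: AP :: PRIM2(mul) :: (((λu. 3) -1) * 4) :: PRIM2(add)], D=∅>
t=9: <S=[clo(λq. 7, ∅) :: 7 :: -6], E=∅, C=[AP :: PRIM2(mul) :: (((λu. 3) -1) * 4) :: PRIM2(add)], D=∅>
t=10: <S=∅, E={q↦7}, C=[7], D=[([-6], ∅, [PRIM2(mul) :: (((λu. 3) -1) * 4) :: PRIM2(add)])]>
t=11: <S=[7], E={q↦7}, C=∅, D=[([-6], ∅, [PRIM2(mul) :: (((λu. 3) -1) * 4) :: PRIM2(add)])]>
t=12: <S=[7 :: -6], E=∅, C=[PRIM2(mul) :: (((λu. 3) -1) * 4) :: PRIM2(add)], D=∅>
t=13: <S=[-42], E=∅, C=[(((λu. 3) -1) * 4) :: PRIM2(add)], D=∅>
t=14: <S=[-42], E=∅, C=[((λu. 3) -1) :: 4 :: PRIM2(mul) :: PRIM2(add)], D=∅>
t=15: <S=[-42], E=∅, C=[-1 :: (λu. 3) :: AP :: 4 :: PRIM2(mul) :: PRIM2(add)], D=∅>
t=16: <S=[-1 :: -42], E=∅, C=[(λu. 3) :: AP :: 4 :: PRIM2(mul) :: PRIM2(add)], D=∅>
t=17: <S=[clo(λu. 3, ∅) :: -1 :: -42], E=∅, C=[AP :: 4 :: PRIM2(mul) :: PRIM2(add)], D=∅>
t=18: <S=∅, E={u↦-1}, C=[3], D=[([-42], ∅, [4 :: PRIM2(mul) :: PRIM2(add)])]>
t=19: <S=[3], E={u↦-1}, C=∅, D=[([-42], ∅, [4 :: PRIM2(mul) :: PRIM2(add)])]>
t=20: <S=[3 :: -42], E=∅, C=[4 :: PRIM2(mul) :: PRIM2(add)], D=∅>
t=21: <S=[4 :: 3 :: -42], E=∅, C=[PRIM2(mul) :: PRIM2(add)], D=∅>
t=22: <S=[12 :: -42], E=∅, C=[PRIM2(add)], D=∅>
t=23: <S=[-30], E=∅, C=∅, D=∅>
→ final value -30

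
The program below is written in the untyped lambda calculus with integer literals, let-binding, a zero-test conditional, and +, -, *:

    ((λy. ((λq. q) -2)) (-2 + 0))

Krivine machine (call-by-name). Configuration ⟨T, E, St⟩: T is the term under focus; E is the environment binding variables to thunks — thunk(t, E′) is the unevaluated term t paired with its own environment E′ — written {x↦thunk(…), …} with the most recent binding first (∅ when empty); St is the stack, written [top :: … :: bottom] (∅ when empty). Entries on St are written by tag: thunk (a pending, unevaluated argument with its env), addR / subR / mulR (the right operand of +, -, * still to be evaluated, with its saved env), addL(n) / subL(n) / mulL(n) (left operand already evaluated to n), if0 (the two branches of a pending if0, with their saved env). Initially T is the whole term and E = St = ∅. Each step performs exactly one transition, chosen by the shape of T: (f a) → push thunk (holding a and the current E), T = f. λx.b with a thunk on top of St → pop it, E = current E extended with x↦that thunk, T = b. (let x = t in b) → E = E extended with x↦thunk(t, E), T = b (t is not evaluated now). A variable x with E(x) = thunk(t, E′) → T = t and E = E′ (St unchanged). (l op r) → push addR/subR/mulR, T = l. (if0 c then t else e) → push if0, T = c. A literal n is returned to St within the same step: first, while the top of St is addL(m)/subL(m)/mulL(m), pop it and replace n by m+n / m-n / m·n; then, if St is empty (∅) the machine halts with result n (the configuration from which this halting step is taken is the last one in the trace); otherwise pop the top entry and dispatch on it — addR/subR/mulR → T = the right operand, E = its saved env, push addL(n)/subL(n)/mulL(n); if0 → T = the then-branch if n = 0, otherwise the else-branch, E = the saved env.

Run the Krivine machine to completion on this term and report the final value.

t=0: ⟨T=((λy. ((λq. q) -2)) (-2 + 0)); E=∅; St=∅⟩
t=1: ⟨T=(λy. ((λq. q) -2)); E=∅; St=[thunk]⟩
t=2: ⟨T=((λq. q) -2); E={y↦thunk((-2 + 0), ∅)}; St=∅⟩
t=3: ⟨T=(λq. q); E={y↦thunk((-2 + 0), ∅)}; St=[thunk]⟩
t=4: ⟨T=q; E={q↦thunk(-2, {y↦thunk((-2 + 0), ∅)}), y↦thunk((-2 + 0), ∅)}; St=∅⟩
t=5: ⟨T=-2; E={y↦thunk((-2 + 0), ∅)}; St=∅⟩
→ final value -2

Answer: -2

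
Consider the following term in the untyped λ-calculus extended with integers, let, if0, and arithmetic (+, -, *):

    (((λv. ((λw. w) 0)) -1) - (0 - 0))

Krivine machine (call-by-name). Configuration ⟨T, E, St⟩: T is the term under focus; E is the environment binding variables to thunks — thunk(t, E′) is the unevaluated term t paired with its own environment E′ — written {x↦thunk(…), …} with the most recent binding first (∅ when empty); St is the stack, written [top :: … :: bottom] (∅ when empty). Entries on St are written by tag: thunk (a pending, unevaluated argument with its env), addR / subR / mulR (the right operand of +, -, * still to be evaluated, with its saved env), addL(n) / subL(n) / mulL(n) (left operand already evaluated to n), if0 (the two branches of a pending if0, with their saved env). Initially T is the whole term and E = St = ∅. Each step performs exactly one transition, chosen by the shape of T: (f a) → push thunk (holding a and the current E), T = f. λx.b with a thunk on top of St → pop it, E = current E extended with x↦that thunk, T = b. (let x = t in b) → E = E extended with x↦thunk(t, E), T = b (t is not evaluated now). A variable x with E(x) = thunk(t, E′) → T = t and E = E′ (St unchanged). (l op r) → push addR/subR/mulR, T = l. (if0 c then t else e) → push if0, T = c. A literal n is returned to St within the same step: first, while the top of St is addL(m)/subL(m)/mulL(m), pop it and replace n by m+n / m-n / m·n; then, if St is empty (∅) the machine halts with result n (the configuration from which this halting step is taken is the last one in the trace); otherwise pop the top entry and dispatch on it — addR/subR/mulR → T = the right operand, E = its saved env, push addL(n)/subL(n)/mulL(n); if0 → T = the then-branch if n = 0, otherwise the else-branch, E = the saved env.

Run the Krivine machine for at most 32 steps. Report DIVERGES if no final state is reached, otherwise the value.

Answer: 0

Machine steps:
step 0: [T=(((λv. ((λw. w) 0)) -1) - (0 - 0)) | E=∅ | St=∅]
step 1: [T=((λv. ((λw. w) 0)) -1) | E=∅ | St=[subR]]
step 2: [T=(λv. ((λw. w) 0)) | E=∅ | St=[thunk :: subR]]
step 3: [T=((λw. w) 0) | E={v↦thunk(-1, ∅)} | St=[subR]]
step 4: [T=(λw. w) | E={v↦thunk(-1, ∅)} | St=[thunk :: subR]]
step 5: [T=w | E={w↦thunk(0, {v↦thunk(-1, ∅)}), v↦thunk(-1, ∅)} | St=[subR]]
step 6: [T=0 | E={v↦thunk(-1, ∅)} | St=[subR]]
step 7: [T=(0 - 0) | E=∅ | St=[subL(0)]]
step 8: [T=0 | E=∅ | St=[subR :: subL(0)]]
step 9: [T=0 | E=∅ | St=[subL(0) :: subL(0)]]
→ final value 0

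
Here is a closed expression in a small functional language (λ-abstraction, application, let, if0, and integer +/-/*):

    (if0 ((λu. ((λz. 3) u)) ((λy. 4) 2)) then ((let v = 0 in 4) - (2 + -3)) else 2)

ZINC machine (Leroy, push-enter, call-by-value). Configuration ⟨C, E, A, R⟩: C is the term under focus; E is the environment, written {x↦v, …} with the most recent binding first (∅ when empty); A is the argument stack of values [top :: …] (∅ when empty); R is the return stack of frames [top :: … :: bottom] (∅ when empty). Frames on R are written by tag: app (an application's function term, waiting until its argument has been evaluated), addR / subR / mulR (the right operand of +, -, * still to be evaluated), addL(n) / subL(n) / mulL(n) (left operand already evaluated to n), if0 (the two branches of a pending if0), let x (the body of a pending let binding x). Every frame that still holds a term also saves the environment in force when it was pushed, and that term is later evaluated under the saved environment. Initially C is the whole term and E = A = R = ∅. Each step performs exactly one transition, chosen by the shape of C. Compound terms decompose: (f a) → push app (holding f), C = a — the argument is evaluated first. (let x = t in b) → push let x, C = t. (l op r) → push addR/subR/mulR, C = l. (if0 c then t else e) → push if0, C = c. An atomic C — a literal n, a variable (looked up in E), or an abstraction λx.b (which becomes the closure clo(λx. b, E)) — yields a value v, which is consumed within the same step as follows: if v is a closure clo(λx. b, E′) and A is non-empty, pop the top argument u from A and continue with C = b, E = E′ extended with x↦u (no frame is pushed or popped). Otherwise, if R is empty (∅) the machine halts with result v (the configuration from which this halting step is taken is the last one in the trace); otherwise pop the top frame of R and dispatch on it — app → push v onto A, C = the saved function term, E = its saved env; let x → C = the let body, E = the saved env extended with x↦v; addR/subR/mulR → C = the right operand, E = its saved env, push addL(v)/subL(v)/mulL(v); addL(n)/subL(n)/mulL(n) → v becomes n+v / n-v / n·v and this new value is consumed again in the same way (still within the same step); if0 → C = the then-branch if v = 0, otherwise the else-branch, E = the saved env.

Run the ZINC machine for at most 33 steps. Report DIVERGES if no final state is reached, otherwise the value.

Answer: 2

Machine steps:
t=0: <C=(if0 ((λu. ((λz. 3) u)) ((λy. 4) 2)) then ((let v = 0 in 4) - (2 + -3)) else 2), E=∅, A=∅, R=∅>
t=1: <C=((λu. ((λz. 3) u)) ((λy. 4) 2)), E=∅, A=∅, R=[if0]>
t=2: <C=((λy. 4) 2), E=∅, A=∅, R=[app :: if0]>
t=3: <C=2, E=∅, A=∅, R=[app :: app :: if0]>
t=4: <C=(λy. 4), E=∅, A=[2], R=[app :: if0]>
t=5: <C=4, E={y↦2}, A=∅, R=[app :: if0]>
t=6: <C=(λu. ((λz. 3) u)), E=∅, A=[4], R=[if0]>
t=7: <C=((λz. 3) u), E={u↦4}, A=∅, R=[if0]>
t=8: <C=u, E={u↦4}, A=∅, R=[app :: if0]>
t=9: <C=(λz. 3), E={u↦4}, A=[4], R=[if0]>
t=10: <C=3, E={z↦4, u↦4}, A=∅, R=[if0]>
t=11: <C=2, E=∅, A=∅, R=∅>
→ final value 2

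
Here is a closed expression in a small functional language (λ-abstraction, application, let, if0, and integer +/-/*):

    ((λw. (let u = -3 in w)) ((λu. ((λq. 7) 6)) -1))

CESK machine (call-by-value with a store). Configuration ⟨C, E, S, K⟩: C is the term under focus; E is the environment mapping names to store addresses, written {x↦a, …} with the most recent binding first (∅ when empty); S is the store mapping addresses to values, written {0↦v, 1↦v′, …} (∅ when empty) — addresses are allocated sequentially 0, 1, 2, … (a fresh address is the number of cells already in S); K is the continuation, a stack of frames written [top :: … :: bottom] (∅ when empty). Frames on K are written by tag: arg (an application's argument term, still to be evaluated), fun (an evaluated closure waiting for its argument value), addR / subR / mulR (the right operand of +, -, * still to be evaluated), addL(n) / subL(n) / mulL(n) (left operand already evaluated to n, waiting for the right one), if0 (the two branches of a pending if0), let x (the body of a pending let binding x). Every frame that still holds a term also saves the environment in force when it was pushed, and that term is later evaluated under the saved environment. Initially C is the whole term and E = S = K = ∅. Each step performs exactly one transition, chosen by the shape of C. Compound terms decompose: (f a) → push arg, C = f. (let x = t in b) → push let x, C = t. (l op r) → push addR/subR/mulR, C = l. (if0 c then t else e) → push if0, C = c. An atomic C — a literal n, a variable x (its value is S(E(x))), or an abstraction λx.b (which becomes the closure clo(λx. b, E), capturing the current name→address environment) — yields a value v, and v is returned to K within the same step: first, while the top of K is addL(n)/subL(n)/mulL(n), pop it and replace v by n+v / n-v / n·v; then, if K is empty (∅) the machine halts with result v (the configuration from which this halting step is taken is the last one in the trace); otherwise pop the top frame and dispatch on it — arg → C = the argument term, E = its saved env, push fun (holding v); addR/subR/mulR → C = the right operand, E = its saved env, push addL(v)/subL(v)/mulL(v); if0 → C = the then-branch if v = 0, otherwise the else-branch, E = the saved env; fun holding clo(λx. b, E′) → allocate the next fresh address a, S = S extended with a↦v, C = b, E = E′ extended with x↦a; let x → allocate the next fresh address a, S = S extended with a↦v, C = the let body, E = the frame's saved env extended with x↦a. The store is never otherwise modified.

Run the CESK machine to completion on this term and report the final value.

0. ⟨C=((λw. (let u = -3 in w)) ((λu. ((λq. 7) 6)) -1)); E=∅; S=∅; K=∅⟩
1. ⟨C=(λw. (let u = -3 in w)); E=∅; S=∅; K=[arg]⟩
2. ⟨C=((λu. ((λq. 7) 6)) -1); E=∅; S=∅; K=[fun]⟩
3. ⟨C=(λu. ((λq. 7) 6)); E=∅; S=∅; K=[arg :: fun]⟩
4. ⟨C=-1; E=∅; S=∅; K=[fun :: fun]⟩
5. ⟨C=((λq. 7) 6); E={u↦0}; S={0↦-1}; K=[fun]⟩
6. ⟨C=(λq. 7); E={u↦0}; S={0↦-1}; K=[arg :: fun]⟩
7. ⟨C=6; E={u↦0}; S={0↦-1}; K=[fun :: fun]⟩
8. ⟨C=7; E={q↦1, u↦0}; S={0↦-1, 1↦6}; K=[fun]⟩
9. ⟨C=(let u = -3 in w); E={w↦2}; S={0↦-1, 1↦6, 2↦7}; K=∅⟩
10. ⟨C=-3; E={w↦2}; S={0↦-1, 1↦6, 2↦7}; K=[let u]⟩
11. ⟨C=w; E={u↦3, w↦2}; S={0↦-1, 1↦6, 2↦7, 3↦-3}; K=∅⟩
→ final value 7

Answer: 7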